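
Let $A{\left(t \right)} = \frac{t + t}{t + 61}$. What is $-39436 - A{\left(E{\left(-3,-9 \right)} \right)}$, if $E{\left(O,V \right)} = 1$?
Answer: $- \frac{1222517}{31} \approx -39436.0$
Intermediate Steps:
$A{\left(t \right)} = \frac{2 t}{61 + t}$
$-39436 - A{\left(E{\left(-3,-9 \right)} \right)} = -39436 - 2 \cdot 1 \frac{1}{61 + 1} = -39436 - 2 \cdot 1 \cdot \frac{1}{62} = -39436 - \frac{1}{31} = - \frac{1222517}{31}$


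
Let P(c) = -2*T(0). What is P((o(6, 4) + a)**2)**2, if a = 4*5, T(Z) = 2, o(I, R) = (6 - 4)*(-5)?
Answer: 16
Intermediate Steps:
o(I, R) = -10 (o(I, R) = 2*(-5) = -10)
a = 20
P(c) = -4 (P(c) = -2*2 = -4)
P((o(6, 4) + a)**2)**2 = (-4)**2 = 16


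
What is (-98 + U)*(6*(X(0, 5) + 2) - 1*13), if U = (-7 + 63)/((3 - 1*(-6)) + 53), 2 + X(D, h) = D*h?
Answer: 39130/31 ≈ 1262.3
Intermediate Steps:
X(D, h) = -2 + D*h
U = 28/31 (U = 56/((3 + 6) + 53) = 56/(9 + 53) = 56/62 = 56*(1/62) = 28/31 ≈ 0.90323)
(-98 + U)*(6*(X(0, 5) + 2) - 1*13) = (-98 + 28/31)*(6*((-2 + 0*5) + 2) - 1*13) = -3010*(6*((-2 + 0) + 2) - 13)/31 = -3010*(6*(-2 + 2) - 13)/31 = -3010*(6*0 - 13)/31 = -3010*(0 - 13)/31 = -3010/31*(-13) = 39130/31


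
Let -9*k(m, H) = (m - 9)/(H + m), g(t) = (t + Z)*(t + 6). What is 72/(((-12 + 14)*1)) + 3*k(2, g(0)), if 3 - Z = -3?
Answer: 4111/114 ≈ 36.061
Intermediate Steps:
Z = 6 (Z = 3 - 1*(-3) = 3 + 3 = 6)
g(t) = (6 + t)**2 (g(t) = (t + 6)*(t + 6) = (6 + t)*(6 + t) = (6 + t)**2)
k(m, H) = -(-9 + m)/(9*(H + m)) (k(m, H) = -(m - 9)/(9*(H + m)) = -(-9 + m)/(9*(H + m)))
72/(((-12 + 14)*1)) + 3*k(2, g(0)) = 72/(((-12 + 14)*1)) + 3*((1 - 1/9*2)/((36 + 0**2 + 12*0) + 2)) = 72/((2*1)) + 3*((1 - 2/9)/((36 + 0 + 0) + 2)) = 72/2 + 3*((7/9)/(36 + 2)) = 72*(1/2) + 3*((7/9)/38) = 36 + 3*((1/38)*(7/9)) = 36 + 3*(7/342) = 36 + 7/114 = 4111/114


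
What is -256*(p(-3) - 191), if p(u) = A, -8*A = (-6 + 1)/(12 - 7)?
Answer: 48864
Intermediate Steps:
A = 1/8 (A = -(-6 + 1)/(8*(12 - 7)) = -(-5)/(8*5) = -1/8*(-1) = 1/8 ≈ 0.12500)
p(u) = 1/8
-256*(p(-3) - 191) = -256*(1/8 - 191) = -256*(-1527/8) = 48864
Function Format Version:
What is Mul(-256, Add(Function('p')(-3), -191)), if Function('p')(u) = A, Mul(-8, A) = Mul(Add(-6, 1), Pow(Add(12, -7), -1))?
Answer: 48864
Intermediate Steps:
A = Rational(1, 8) (A = Mul(Rational(-1, 8), Mul(Add(-6, 1), Pow(Add(12, -7), -1))) = Mul(Rational(-1, 8), Mul(-5, Pow(5, -1))) = Mul(Rational(-1, 8), Mul(-5, Rational(1, 5))) = Mul(Rational(-1, 8), -1) = Rational(1, 8) ≈ 0.12500)
Function('p')(u) = Rational(1, 8)
Mul(-256, Add(Function('p')(-3), -191)) = Mul(-256, Add(Rational(1, 8), -191)) = Mul(-256, Rational(-1527, 8)) = 48864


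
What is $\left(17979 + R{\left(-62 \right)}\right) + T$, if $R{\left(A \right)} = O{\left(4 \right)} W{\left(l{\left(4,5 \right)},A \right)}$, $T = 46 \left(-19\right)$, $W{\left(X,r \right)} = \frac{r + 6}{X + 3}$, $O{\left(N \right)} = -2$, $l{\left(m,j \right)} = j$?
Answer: $17119$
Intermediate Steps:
$W{\left(X,r \right)} = \frac{6 + r}{3 + X}$
$T = -874$
$R{\left(A \right)} = - \frac{3}{2} - \frac{A}{4}$ ($R{\left(A \right)} = - 2 \frac{6 + A}{3 + 5} = - 2 \frac{6 + A}{8} = - 2 \left(\frac{3}{4} + \frac{A}{8}\right) = - \frac{3}{2} - \frac{A}{4}$)
$\left(17979 + R{\left(-62 \right)}\right) + T = \left(17979 - -14\right) - 874 = \left(17979 + \left(- \frac{3}{2} + \frac{31}{2}\right)\right) - 874 = \left(17979 + 14\right) - 874 = 17993 - 874 = 17119$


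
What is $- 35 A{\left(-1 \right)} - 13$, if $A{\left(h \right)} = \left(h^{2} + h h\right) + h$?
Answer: $-48$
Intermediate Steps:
$A{\left(h \right)} = h + 2 h^{2}$ ($A{\left(h \right)} = \left(h^{2} + h^{2}\right) + h = 2 h^{2} + h = h + 2 h^{2}$)
$- 35 A{\left(-1 \right)} - 13 = - 35 \left(- (1 + 2 \left(-1\right))\right) - 13 = - 35 \left(- (1 - 2)\right) - 13 = - 35 \left(\left(-1\right) \left(-1\right)\right) - 13 = \left(-35\right) 1 - 13 = -35 - 13 = -48$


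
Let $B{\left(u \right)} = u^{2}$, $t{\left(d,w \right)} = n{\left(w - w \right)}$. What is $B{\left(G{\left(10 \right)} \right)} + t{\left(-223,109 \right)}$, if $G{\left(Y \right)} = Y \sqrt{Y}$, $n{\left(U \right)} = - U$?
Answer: $1000$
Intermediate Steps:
$t{\left(d,w \right)} = 0$ ($t{\left(d,w \right)} = - (w - w) = \left(-1\right) 0 = 0$)
$G{\left(Y \right)} = Y^{\frac{3}{2}}$
$B{\left(G{\left(10 \right)} \right)} + t{\left(-223,109 \right)} = \left(10^{\frac{3}{2}}\right)^{2} + 0 = \left(10 \sqrt{10}\right)^{2} + 0 = 1000 + 0 = 1000$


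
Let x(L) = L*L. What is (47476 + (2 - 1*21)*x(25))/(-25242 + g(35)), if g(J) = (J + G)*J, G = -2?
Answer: -11867/8029 ≈ -1.4780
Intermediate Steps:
x(L) = L²
g(J) = J*(-2 + J) (g(J) = (J - 2)*J = (-2 + J)*J = J*(-2 + J))
(47476 + (2 - 1*21)*x(25))/(-25242 + g(35)) = (47476 + (2 - 1*21)*25²)/(-25242 + 35*(-2 + 35)) = (47476 + (2 - 21)*625)/(-25242 + 35*33) = (47476 - 19*625)/(-25242 + 1155) = (47476 - 11875)/(-24087) = 35601*(-1/24087) = -11867/8029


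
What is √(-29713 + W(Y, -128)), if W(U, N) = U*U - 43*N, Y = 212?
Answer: √20735 ≈ 144.00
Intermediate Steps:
W(U, N) = U² - 43*N
√(-29713 + W(Y, -128)) = √(-29713 + (212² - 43*(-128))) = √(-29713 + (44944 + 5504)) = √(-29713 + 50448) = √20735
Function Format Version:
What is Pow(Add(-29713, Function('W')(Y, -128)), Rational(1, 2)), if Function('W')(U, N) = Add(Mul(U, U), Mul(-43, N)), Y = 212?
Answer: Pow(20735, Rational(1, 2)) ≈ 144.00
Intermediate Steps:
Function('W')(U, N) = Add(Pow(U, 2), Mul(-43, N))
Pow(Add(-29713, Function('W')(Y, -128)), Rational(1, 2)) = Pow(Add(-29713, Add(Pow(212, 2), Mul(-43, -128))), Rational(1, 2)) = Pow(Add(-29713, Add(44944, 5504)), Rational(1, 2)) = Pow(Add(-29713, 50448), Rational(1, 2)) = Pow(20735, Rational(1, 2))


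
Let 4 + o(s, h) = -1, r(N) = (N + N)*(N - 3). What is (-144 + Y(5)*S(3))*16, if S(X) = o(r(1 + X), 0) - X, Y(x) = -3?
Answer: -1920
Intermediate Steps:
r(N) = 2*N*(-3 + N) (r(N) = (2*N)*(-3 + N) = 2*N*(-3 + N))
o(s, h) = -5 (o(s, h) = -4 - 1 = -5)
S(X) = -5 - X
(-144 + Y(5)*S(3))*16 = (-144 - 3*(-5 - 1*3))*16 = (-144 - 3*(-5 - 3))*16 = (-144 - 3*(-8))*16 = (-144 + 24)*16 = -120*16 = -1920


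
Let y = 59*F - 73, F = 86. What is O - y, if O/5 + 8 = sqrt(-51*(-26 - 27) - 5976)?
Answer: -5041 + 5*I*sqrt(3273) ≈ -5041.0 + 286.05*I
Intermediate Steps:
y = 5001 (y = 59*86 - 73 = 5074 - 73 = 5001)
O = -40 + 5*I*sqrt(3273) (O = -40 + 5*sqrt(-51*(-26 - 27) - 5976) = -40 + 5*sqrt(-51*(-53) - 5976) = -40 + 5*sqrt(2703 - 5976) = -40 + 5*sqrt(-3273) = -40 + 5*(I*sqrt(3273)) = -40 + 5*I*sqrt(3273) ≈ -40.0 + 286.05*I)
O - y = (-40 + 5*I*sqrt(3273)) - 1*5001 = (-40 + 5*I*sqrt(3273)) - 5001 = -5041 + 5*I*sqrt(3273)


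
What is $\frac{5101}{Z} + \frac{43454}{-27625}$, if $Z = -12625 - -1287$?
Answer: $- \frac{633596577}{313212250} \approx -2.0229$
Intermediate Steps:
$Z = -11338$ ($Z = -12625 + 1287 = -11338$)
$\frac{5101}{Z} + \frac{43454}{-27625} = \frac{5101}{-11338} + \frac{43454}{-27625} = 5101 \left(- \frac{1}{11338}\right) + 43454 \left(- \frac{1}{27625}\right) = - \frac{5101}{11338} - \frac{43454}{27625} = - \frac{633596577}{313212250}$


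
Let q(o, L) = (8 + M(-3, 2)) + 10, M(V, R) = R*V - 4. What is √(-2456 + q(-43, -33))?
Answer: 12*I*√17 ≈ 49.477*I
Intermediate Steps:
M(V, R) = -4 + R*V
q(o, L) = 8 (q(o, L) = (8 + (-4 + 2*(-3))) + 10 = (8 + (-4 - 6)) + 10 = (8 - 10) + 10 = -2 + 10 = 8)
√(-2456 + q(-43, -33)) = √(-2456 + 8) = √(-2448) = 12*I*√17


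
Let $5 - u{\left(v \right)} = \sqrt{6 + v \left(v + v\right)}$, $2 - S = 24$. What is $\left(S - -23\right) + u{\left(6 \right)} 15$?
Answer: $76 - 15 \sqrt{78} \approx -56.476$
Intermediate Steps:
$S = -22$ ($S = 2 - 24 = -22$)
$u{\left(v \right)} = 5 - \sqrt{6 + 2 v^{2}}$ ($u{\left(v \right)} = 5 - \sqrt{6 + v \left(v + v\right)} = 5 - \sqrt{6 + v 2 v} = 5 - \sqrt{6 + 2 v^{2}}$)
$\left(S - -23\right) + u{\left(6 \right)} 15 = \left(-22 - -23\right) + \left(5 - \sqrt{6 + 2 \cdot 6^{2}}\right) 15 = \left(-22 + 23\right) + \left(5 - \sqrt{6 + 2 \cdot 36}\right) 15 = 1 + \left(5 - \sqrt{6 + 72}\right) 15 = 1 + \left(5 - \sqrt{78}\right) 15 = 1 + \left(75 - 15 \sqrt{78}\right) = 76 - 15 \sqrt{78}$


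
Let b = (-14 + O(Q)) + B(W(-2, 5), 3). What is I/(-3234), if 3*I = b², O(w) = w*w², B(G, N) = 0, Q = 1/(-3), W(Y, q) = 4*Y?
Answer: -143641/7072758 ≈ -0.020309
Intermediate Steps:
Q = -⅓ ≈ -0.33333
O(w) = w³
b = -379/27 (b = (-14 + (-⅓)³) + 0 = (-14 - 1/27) + 0 = -379/27 + 0 = -379/27 ≈ -14.037)
I = 143641/2187 (I = (-379/27)²/3 = (⅓)*(143641/729) = 143641/2187 ≈ 65.679)
I/(-3234) = (143641/2187)/(-3234) = (143641/2187)*(-1/3234) = -143641/7072758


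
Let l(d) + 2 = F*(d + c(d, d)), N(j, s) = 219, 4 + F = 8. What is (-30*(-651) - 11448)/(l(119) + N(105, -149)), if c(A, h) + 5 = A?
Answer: 2694/383 ≈ 7.0339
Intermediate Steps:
F = 4 (F = -4 + 8 = 4)
c(A, h) = -5 + A
l(d) = -22 + 8*d (l(d) = -2 + 4*(d + (-5 + d)) = -2 + 4*(-5 + 2*d) = -2 + (-20 + 8*d) = -22 + 8*d)
(-30*(-651) - 11448)/(l(119) + N(105, -149)) = (-30*(-651) - 11448)/((-22 + 8*119) + 219) = (19530 - 11448)/((-22 + 952) + 219) = 8082/(930 + 219) = 8082/1149 = 8082*(1/1149) = 2694/383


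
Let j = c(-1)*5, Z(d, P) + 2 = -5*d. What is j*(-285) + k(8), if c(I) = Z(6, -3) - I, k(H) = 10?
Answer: 44185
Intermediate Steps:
Z(d, P) = -2 - 5*d
c(I) = -32 - I (c(I) = (-2 - 5*6) - I = (-2 - 30) - I = -32 - I)
j = -155 (j = (-32 - 1*(-1))*5 = (-32 + 1)*5 = -31*5 = -155)
j*(-285) + k(8) = -155*(-285) + 10 = 44175 + 10 = 44185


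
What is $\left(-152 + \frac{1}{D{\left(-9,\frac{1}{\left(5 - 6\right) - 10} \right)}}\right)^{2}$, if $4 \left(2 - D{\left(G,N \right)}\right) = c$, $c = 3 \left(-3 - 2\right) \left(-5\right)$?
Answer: $\frac{103795344}{4489} \approx 23122.0$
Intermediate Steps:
$c = 75$ ($c = 3 \left(-5\right) \left(-5\right) = \left(-15\right) \left(-5\right) = 75$)
$D{\left(G,N \right)} = - \frac{67}{4}$ ($D{\left(G,N \right)} = 2 - \frac{75}{4} = - \frac{67}{4}$)
$\left(-152 + \frac{1}{D{\left(-9,\frac{1}{\left(5 - 6\right) - 10} \right)}}\right)^{2} = \left(-152 + \frac{1}{- \frac{67}{4}}\right)^{2} = \left(-152 - \frac{4}{67}\right)^{2} = \left(- \frac{10188}{67}\right)^{2} = \frac{103795344}{4489}$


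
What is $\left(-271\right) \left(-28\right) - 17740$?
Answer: $-10152$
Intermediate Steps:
$\left(-271\right) \left(-28\right) - 17740 = 7588 - 17740 = -10152$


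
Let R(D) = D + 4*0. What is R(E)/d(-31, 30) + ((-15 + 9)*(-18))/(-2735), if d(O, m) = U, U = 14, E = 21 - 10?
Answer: 28573/38290 ≈ 0.74623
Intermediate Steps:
E = 11
R(D) = D (R(D) = D + 0 = D)
d(O, m) = 14
R(E)/d(-31, 30) + ((-15 + 9)*(-18))/(-2735) = 11/14 + ((-15 + 9)*(-18))/(-2735) = 11*(1/14) - 6*(-18)*(-1/2735) = 11/14 + 108*(-1/2735) = 11/14 - 108/2735 = 28573/38290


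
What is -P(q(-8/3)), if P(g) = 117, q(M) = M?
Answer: -117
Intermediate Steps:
-P(q(-8/3)) = -1*117 = -117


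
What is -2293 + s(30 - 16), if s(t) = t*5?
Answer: -2223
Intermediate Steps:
s(t) = 5*t
-2293 + s(30 - 16) = -2293 + 5*(30 - 16) = -2293 + 5*14 = -2293 + 70 = -2223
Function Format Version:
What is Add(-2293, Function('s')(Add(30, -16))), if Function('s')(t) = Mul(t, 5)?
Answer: -2223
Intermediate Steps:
Function('s')(t) = Mul(5, t)
Add(-2293, Function('s')(Add(30, -16))) = Add(-2293, Mul(5, Add(30, -16))) = Add(-2293, Mul(5, 14)) = Add(-2293, 70) = -2223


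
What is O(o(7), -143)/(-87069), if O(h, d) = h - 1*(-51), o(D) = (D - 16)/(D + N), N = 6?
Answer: -218/377299 ≈ -0.00057779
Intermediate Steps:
o(D) = (-16 + D)/(6 + D) (o(D) = (D - 16)/(D + 6) = (-16 + D)/(6 + D))
O(h, d) = 51 + h (O(h, d) = h + 51 = 51 + h)
O(o(7), -143)/(-87069) = (51 + (-16 + 7)/(6 + 7))/(-87069) = (51 - 9/13)*(-1/87069) = (654/13)*(-1/87069) = -218/377299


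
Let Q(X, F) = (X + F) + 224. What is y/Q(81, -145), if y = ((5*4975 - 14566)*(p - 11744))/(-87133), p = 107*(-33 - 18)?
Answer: 177325109/13941280 ≈ 12.719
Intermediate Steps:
Q(X, F) = 224 + F + X (Q(X, F) = (F + X) + 224 = 224 + F + X)
p = -5457 (p = 107*(-51) = -5457)
y = 177325109/87133 (y = ((5*4975 - 14566)*(-5457 - 11744))/(-87133) = ((24875 - 14566)*(-17201))*(-1/87133) = (10309*(-17201))*(-1/87133) = -177325109*(-1/87133) = 177325109/87133 ≈ 2035.1)
y/Q(81, -145) = 177325109/(87133*(224 - 145 + 81)) = (177325109/87133)/160 = (177325109/87133)*(1/160) = 177325109/13941280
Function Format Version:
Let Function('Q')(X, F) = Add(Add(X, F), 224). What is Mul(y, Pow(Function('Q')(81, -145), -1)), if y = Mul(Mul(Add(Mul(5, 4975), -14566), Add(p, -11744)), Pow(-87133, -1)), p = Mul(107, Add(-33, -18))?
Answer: Rational(177325109, 13941280) ≈ 12.719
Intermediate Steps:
Function('Q')(X, F) = Add(224, F, X) (Function('Q')(X, F) = Add(Add(F, X), 224) = Add(224, F, X))
p = -5457 (p = Mul(107, -51) = -5457)
y = Rational(177325109, 87133) (y = Mul(Mul(Add(Mul(5, 4975), -14566), Add(-5457, -11744)), Pow(-87133, -1)) = Mul(Mul(Add(24875, -14566), -17201), Rational(-1, 87133)) = Mul(Mul(10309, -17201), Rational(-1, 87133)) = Mul(-177325109, Rational(-1, 87133)) = Rational(177325109, 87133) ≈ 2035.1)
Mul(y, Pow(Function('Q')(81, -145), -1)) = Mul(Rational(177325109, 87133), Pow(Add(224, -145, 81), -1)) = Mul(Rational(177325109, 87133), Pow(160, -1)) = Mul(Rational(177325109, 87133), Rational(1, 160)) = Rational(177325109, 13941280)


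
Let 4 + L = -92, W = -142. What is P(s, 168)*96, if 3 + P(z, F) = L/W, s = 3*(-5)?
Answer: -15840/71 ≈ -223.10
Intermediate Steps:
L = -96 (L = -4 - 92 = -96)
s = -15
P(z, F) = -165/71 (P(z, F) = -3 - 96/(-142) = -3 - 96*(-1/142) = -3 + 48/71 = -165/71)
P(s, 168)*96 = -165/71*96 = -15840/71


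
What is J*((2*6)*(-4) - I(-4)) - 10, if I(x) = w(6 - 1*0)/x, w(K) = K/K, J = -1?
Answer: 151/4 ≈ 37.750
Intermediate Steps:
w(K) = 1
I(x) = 1/x
J*((2*6)*(-4) - I(-4)) - 10 = -((2*6)*(-4) - 1/(-4)) - 10 = -(12*(-4) - 1*(-¼)) - 10 = -(-48 + ¼) - 10 = -1*(-191/4) - 10 = 191/4 - 10 = 151/4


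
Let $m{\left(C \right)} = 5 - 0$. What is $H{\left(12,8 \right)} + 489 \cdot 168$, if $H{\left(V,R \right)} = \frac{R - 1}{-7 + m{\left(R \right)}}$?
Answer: $\frac{164297}{2} \approx 82149.0$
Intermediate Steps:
$m{\left(C \right)} = 5$ ($m{\left(C \right)} = 5 + 0 = 5$)
$H{\left(V,R \right)} = \frac{1}{2} - \frac{R}{2}$ ($H{\left(V,R \right)} = \frac{R - 1}{-7 + 5} = \frac{-1 + R}{-2} = \left(-1 + R\right) \left(- \frac{1}{2}\right) = \frac{1}{2} - \frac{R}{2}$)
$H{\left(12,8 \right)} + 489 \cdot 168 = \left(\frac{1}{2} - 4\right) + 489 \cdot 168 = \left(\frac{1}{2} - 4\right) + 82152 = - \frac{7}{2} + 82152 = \frac{164297}{2}$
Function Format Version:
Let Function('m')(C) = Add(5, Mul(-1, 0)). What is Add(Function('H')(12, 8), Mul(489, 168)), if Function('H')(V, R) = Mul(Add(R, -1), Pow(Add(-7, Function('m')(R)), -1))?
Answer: Rational(164297, 2) ≈ 82149.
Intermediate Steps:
Function('m')(C) = 5 (Function('m')(C) = Add(5, 0) = 5)
Function('H')(V, R) = Add(Rational(1, 2), Mul(Rational(-1, 2), R)) (Function('H')(V, R) = Mul(Add(R, -1), Pow(Add(-7, 5), -1)) = Mul(Add(-1, R), Pow(-2, -1)) = Mul(Add(-1, R), Rational(-1, 2)) = Add(Rational(1, 2), Mul(Rational(-1, 2), R)))
Add(Function('H')(12, 8), Mul(489, 168)) = Add(Add(Rational(1, 2), Mul(Rational(-1, 2), 8)), Mul(489, 168)) = Add(Add(Rational(1, 2), -4), 82152) = Add(Rational(-7, 2), 82152) = Rational(164297, 2)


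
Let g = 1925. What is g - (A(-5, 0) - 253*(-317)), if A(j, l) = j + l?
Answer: -78271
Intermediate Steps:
g - (A(-5, 0) - 253*(-317)) = 1925 - ((-5 + 0) - 253*(-317)) = 1925 - (-5 + 80201) = 1925 - 1*80196 = 1925 - 80196 = -78271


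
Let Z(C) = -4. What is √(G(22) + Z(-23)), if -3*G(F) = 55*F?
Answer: I*√3666/3 ≈ 20.182*I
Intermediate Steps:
G(F) = -55*F/3
√(G(22) + Z(-23)) = √(-55/3*22 - 4) = √(-1210/3 - 4) = √(-1222/3) = I*√3666/3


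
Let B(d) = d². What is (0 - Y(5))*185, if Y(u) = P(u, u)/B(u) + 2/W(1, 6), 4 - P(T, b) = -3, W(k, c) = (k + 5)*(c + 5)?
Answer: -9472/165 ≈ -57.406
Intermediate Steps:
W(k, c) = (5 + c)*(5 + k) (W(k, c) = (5 + k)*(5 + c) = (5 + c)*(5 + k))
P(T, b) = 7 (P(T, b) = 4 - 1*(-3) = 4 + 3 = 7)
Y(u) = 1/33 + 7/u² (Y(u) = 7/(u²) + 2/(25 + 5*6 + 5*1 + 6*1) = 7/u² + 2/(25 + 30 + 5 + 6) = 7/u² + 2/66 = 7/u² + 2*(1/66) = 7/u² + 1/33 = 1/33 + 7/u²)
(0 - Y(5))*185 = (0 - (1/33 + 7/5²))*185 = (0 - (1/33 + 7*(1/25)))*185 = (0 - (1/33 + 7/25))*185 = (0 - 1*256/825)*185 = (0 - 256/825)*185 = -256/825*185 = -9472/165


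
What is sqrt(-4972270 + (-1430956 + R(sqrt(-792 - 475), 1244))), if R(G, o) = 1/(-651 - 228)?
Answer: I*sqrt(4947394940745)/879 ≈ 2530.5*I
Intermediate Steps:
R(G, o) = -1/879 (R(G, o) = 1/(-879) = -1/879)
sqrt(-4972270 + (-1430956 + R(sqrt(-792 - 475), 1244))) = sqrt(-4972270 + (-1430956 - 1/879)) = sqrt(-4972270 - 1257810325/879) = sqrt(-5628435655/879) = I*sqrt(4947394940745)/879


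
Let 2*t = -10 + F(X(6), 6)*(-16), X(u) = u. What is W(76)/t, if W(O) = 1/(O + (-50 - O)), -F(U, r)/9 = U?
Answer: -1/21350 ≈ -4.6838e-5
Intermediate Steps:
F(U, r) = -9*U
W(O) = -1/50 (W(O) = 1/(-50) = -1/50)
t = 427 (t = (-10 - 9*6*(-16))/2 = (-10 - 54*(-16))/2 = (-10 + 864)/2 = (1/2)*854 = 427)
W(76)/t = -1/50/427 = -1/50*1/427 = -1/21350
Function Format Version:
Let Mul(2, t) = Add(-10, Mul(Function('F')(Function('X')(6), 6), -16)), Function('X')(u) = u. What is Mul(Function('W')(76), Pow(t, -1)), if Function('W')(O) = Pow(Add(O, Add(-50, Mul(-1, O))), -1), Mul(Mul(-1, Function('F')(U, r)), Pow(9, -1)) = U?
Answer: Rational(-1, 21350) ≈ -4.6838e-5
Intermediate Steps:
Function('F')(U, r) = Mul(-9, U)
Function('W')(O) = Rational(-1, 50) (Function('W')(O) = Pow(-50, -1) = Rational(-1, 50))
t = 427 (t = Mul(Rational(1, 2), Add(-10, Mul(Mul(-9, 6), -16))) = Mul(Rational(1, 2), Add(-10, Mul(-54, -16))) = Mul(Rational(1, 2), Add(-10, 864)) = Mul(Rational(1, 2), 854) = 427)
Mul(Function('W')(76), Pow(t, -1)) = Mul(Rational(-1, 50), Pow(427, -1)) = Mul(Rational(-1, 50), Rational(1, 427)) = Rational(-1, 21350)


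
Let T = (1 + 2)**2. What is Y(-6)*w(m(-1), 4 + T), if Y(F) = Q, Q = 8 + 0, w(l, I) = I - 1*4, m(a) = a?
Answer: 72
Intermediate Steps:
T = 9 (T = 3**2 = 9)
w(l, I) = -4 + I (w(l, I) = I - 4 = -4 + I)
Q = 8
Y(F) = 8
Y(-6)*w(m(-1), 4 + T) = 8*(-4 + (4 + 9)) = 8*(-4 + 13) = 8*9 = 72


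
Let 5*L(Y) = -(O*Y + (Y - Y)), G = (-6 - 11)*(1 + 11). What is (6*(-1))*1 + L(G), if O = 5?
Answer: 198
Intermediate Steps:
G = -204 (G = -17*12 = -204)
L(Y) = -Y (L(Y) = (-(5*Y + (Y - Y)))/5 = (-(5*Y + 0))/5 = (-5*Y)/5 = -Y)
(6*(-1))*1 + L(G) = (6*(-1))*1 - 1*(-204) = -6*1 + 204 = -6 + 204 = 198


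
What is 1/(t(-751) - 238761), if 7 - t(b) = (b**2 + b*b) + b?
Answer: -1/1366005 ≈ -7.3206e-7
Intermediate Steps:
t(b) = 7 - b - 2*b**2 (t(b) = 7 - ((b**2 + b*b) + b) = 7 - ((b**2 + b**2) + b) = 7 - (2*b**2 + b) = 7 - (b + 2*b**2) = 7 + (-b - 2*b**2) = 7 - b - 2*b**2)
1/(t(-751) - 238761) = 1/((7 - 1*(-751) - 2*(-751)**2) - 238761) = 1/((7 + 751 - 2*564001) - 238761) = 1/((7 + 751 - 1128002) - 238761) = 1/(-1127244 - 238761) = 1/(-1366005) = -1/1366005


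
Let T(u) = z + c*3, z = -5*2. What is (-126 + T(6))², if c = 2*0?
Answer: 18496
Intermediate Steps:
c = 0
z = -10
T(u) = -10 (T(u) = -10 + 0*3 = -10 + 0 = -10)
(-126 + T(6))² = (-126 - 10)² = (-136)² = 18496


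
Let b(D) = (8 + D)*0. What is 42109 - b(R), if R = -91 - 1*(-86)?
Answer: 42109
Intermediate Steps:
R = -5 (R = -91 + 86 = -5)
b(D) = 0
42109 - b(R) = 42109 - 1*0 = 42109 + 0 = 42109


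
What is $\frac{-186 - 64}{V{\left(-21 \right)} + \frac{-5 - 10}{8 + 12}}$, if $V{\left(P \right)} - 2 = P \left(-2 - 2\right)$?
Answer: $- \frac{1000}{341} \approx -2.9326$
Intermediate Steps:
$V{\left(P \right)} = 2 - 4 P$ ($V{\left(P \right)} = 2 + P \left(-2 - 2\right) = 2 + P \left(-4\right) = 2 - 4 P$)
$\frac{-186 - 64}{V{\left(-21 \right)} + \frac{-5 - 10}{8 + 12}} = \frac{-186 - 64}{\left(2 - -84\right) + \frac{-5 - 10}{8 + 12}} = - \frac{250}{\left(2 + 84\right) + \frac{1}{20} \left(-15\right)} = - \frac{250}{86 + \frac{1}{20} \left(-15\right)} = - \frac{250}{86 - \frac{3}{4}} = - \frac{250}{\frac{341}{4}} = \left(-250\right) \frac{4}{341} = - \frac{1000}{341}$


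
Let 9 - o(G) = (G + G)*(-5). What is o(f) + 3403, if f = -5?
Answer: 3362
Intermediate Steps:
o(G) = 9 + 10*G (o(G) = 9 - (G + G)*(-5) = 9 - 2*G*(-5) = 9 - (-10)*G = 9 + 10*G)
o(f) + 3403 = (9 + 10*(-5)) + 3403 = (9 - 50) + 3403 = -41 + 3403 = 3362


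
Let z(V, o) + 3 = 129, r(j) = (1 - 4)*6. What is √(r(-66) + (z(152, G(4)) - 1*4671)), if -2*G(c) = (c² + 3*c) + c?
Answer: 39*I*√3 ≈ 67.55*I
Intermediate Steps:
G(c) = -2*c - c²/2 (G(c) = -((c² + 3*c) + c)/2 = -(c² + 4*c)/2 = -2*c - c²/2)
r(j) = -18 (r(j) = -3*6 = -18)
z(V, o) = 126 (z(V, o) = -3 + 129 = 126)
√(r(-66) + (z(152, G(4)) - 1*4671)) = √(-18 + (126 - 1*4671)) = √(-18 + (126 - 4671)) = √(-18 - 4545) = √(-4563) = 39*I*√3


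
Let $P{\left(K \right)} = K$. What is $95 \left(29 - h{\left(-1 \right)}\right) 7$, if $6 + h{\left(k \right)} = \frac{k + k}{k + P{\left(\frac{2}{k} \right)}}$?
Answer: $\frac{68495}{3} \approx 22832.0$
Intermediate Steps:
$h{\left(k \right)} = -6 + \frac{2 k}{k + \frac{2}{k}}$ ($h{\left(k \right)} = -6 + \frac{k + k}{k + \frac{2}{k}} = -6 + \frac{2 k}{k + \frac{2}{k}}$)
$95 \left(29 - h{\left(-1 \right)}\right) 7 = 95 \left(29 - \frac{4 \left(-3 - \left(-1\right)^{2}\right)}{2 + \left(-1\right)^{2}}\right) 7 = 95 \left(29 - \frac{4 \left(-3 - 1\right)}{2 + 1}\right) 7 = 95 \left(29 - \frac{4 \left(-3 - 1\right)}{3}\right) 7 = 95 \left(29 - 4 \cdot \frac{1}{3} \left(-4\right)\right) 7 = 95 \left(29 - - \frac{16}{3}\right) 7 = 95 \left(29 + \frac{16}{3}\right) 7 = 95 \cdot \frac{103}{3} \cdot 7 = \frac{9785}{3} \cdot 7 = \frac{68495}{3}$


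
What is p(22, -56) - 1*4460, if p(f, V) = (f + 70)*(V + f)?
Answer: -7588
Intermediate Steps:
p(f, V) = (70 + f)*(V + f)
p(22, -56) - 1*4460 = (22**2 + 70*(-56) + 70*22 - 56*22) - 1*4460 = (484 - 3920 + 1540 - 1232) - 4460 = -3128 - 4460 = -7588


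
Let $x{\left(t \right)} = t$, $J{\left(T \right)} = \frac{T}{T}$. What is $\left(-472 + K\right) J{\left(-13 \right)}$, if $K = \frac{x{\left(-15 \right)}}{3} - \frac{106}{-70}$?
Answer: $- \frac{16642}{35} \approx -475.49$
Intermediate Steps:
$J{\left(T \right)} = 1$
$K = - \frac{122}{35}$ ($K = - \frac{15}{3} - \frac{106}{-70} = \left(-15\right) \frac{1}{3} - - \frac{53}{35} = -5 + \frac{53}{35} = - \frac{122}{35} \approx -3.4857$)
$\left(-472 + K\right) J{\left(-13 \right)} = \left(-472 - \frac{122}{35}\right) 1 = \left(- \frac{16642}{35}\right) 1 = - \frac{16642}{35}$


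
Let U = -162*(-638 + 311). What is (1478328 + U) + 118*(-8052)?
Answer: 581166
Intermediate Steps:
U = 52974 (U = -162*(-327) = 52974)
(1478328 + U) + 118*(-8052) = (1478328 + 52974) + 118*(-8052) = 1531302 - 950136 = 581166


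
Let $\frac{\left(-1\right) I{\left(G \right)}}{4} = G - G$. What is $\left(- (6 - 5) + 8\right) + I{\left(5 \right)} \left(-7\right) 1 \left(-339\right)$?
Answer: $7$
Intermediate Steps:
$I{\left(G \right)} = 0$ ($I{\left(G \right)} = - 4 \left(G - G\right) = \left(-4\right) 0 = 0$)
$\left(- (6 - 5) + 8\right) + I{\left(5 \right)} \left(-7\right) 1 \left(-339\right) = \left(- (6 - 5) + 8\right) + 0 \left(-7\right) 1 \left(-339\right) = \left(\left(-1\right) 1 + 8\right) + 0 \cdot 1 \left(-339\right) = \left(-1 + 8\right) + 0 \left(-339\right) = 7 + 0 = 7$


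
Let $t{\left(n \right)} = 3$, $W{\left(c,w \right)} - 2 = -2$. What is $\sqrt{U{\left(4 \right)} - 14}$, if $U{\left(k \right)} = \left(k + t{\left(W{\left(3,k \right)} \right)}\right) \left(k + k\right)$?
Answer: $\sqrt{42} \approx 6.4807$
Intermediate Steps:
$W{\left(c,w \right)} = 0$ ($W{\left(c,w \right)} = 2 - 2 = 0$)
$U{\left(k \right)} = 2 k \left(3 + k\right)$ ($U{\left(k \right)} = \left(k + 3\right) \left(k + k\right) = \left(3 + k\right) 2 k = 2 k \left(3 + k\right)$)
$\sqrt{U{\left(4 \right)} - 14} = \sqrt{2 \cdot 4 \left(3 + 4\right) - 14} = \sqrt{2 \cdot 4 \cdot 7 - 14} = \sqrt{56 - 14} = \sqrt{42}$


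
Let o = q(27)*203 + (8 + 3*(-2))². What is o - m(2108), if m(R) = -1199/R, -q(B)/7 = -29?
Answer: 86878203/2108 ≈ 41214.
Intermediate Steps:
q(B) = 203 (q(B) = -7*(-29) = 203)
o = 41213 (o = 203*203 + (8 + 3*(-2))² = 41209 + (8 - 6)² = 41209 + 2² = 41209 + 4 = 41213)
o - m(2108) = 41213 - (-1199)/2108 = 41213 - 1*(-1199/2108) = 41213 + 1199/2108 = 86878203/2108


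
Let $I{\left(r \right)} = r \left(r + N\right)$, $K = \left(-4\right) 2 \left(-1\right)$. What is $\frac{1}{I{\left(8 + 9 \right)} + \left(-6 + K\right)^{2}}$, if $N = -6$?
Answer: $\frac{1}{191} \approx 0.0052356$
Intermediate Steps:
$K = 8$ ($K = \left(-8\right) \left(-1\right) = 8$)
$I{\left(r \right)} = r \left(-6 + r\right)$ ($I{\left(r \right)} = r \left(r - 6\right) = r \left(-6 + r\right)$)
$\frac{1}{I{\left(8 + 9 \right)} + \left(-6 + K\right)^{2}} = \frac{1}{\left(8 + 9\right) \left(-6 + \left(8 + 9\right)\right) + \left(-6 + 8\right)^{2}} = \frac{1}{17 \left(-6 + 17\right) + 2^{2}} = \frac{1}{17 \cdot 11 + 4} = \frac{1}{187 + 4} = \frac{1}{191}$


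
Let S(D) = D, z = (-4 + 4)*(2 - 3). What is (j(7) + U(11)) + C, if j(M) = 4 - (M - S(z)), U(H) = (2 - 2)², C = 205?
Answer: 202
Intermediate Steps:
z = 0 (z = 0*(-1) = 0)
U(H) = 0 (U(H) = 0² = 0)
j(M) = 4 - M (j(M) = 4 - (M - 1*0) = 4 - (M + 0) = 4 - M)
(j(7) + U(11)) + C = ((4 - 1*7) + 0) + 205 = ((4 - 7) + 0) + 205 = (-3 + 0) + 205 = -3 + 205 = 202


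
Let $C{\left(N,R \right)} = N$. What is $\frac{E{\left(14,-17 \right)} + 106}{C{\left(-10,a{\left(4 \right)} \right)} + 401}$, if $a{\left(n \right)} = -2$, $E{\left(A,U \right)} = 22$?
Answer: $\frac{128}{391} \approx 0.32737$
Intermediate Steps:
$\frac{E{\left(14,-17 \right)} + 106}{C{\left(-10,a{\left(4 \right)} \right)} + 401} = \frac{22 + 106}{-10 + 401} = \frac{1}{391} \cdot 128 = \frac{128}{391}$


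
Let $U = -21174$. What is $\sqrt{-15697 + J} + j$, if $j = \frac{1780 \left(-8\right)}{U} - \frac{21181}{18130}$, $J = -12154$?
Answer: $- \frac{95157647}{191942310} + i \sqrt{27851} \approx -0.49576 + 166.89 i$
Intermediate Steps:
$j = - \frac{95157647}{191942310}$ ($j = \frac{1780 \left(-8\right)}{-21174} - \frac{21181}{18130} = \left(-14240\right) \left(- \frac{1}{21174}\right) - \frac{21181}{18130} = \frac{7120}{10587} - \frac{21181}{18130} = - \frac{95157647}{191942310} \approx -0.49576$)
$\sqrt{-15697 + J} + j = \sqrt{-15697 - 12154} - \frac{95157647}{191942310} = \sqrt{-27851} - \frac{95157647}{191942310} = i \sqrt{27851} - \frac{95157647}{191942310} = - \frac{95157647}{191942310} + i \sqrt{27851}$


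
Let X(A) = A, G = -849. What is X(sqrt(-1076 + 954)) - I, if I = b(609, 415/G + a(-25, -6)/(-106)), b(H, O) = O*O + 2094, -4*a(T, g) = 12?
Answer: -16960856077633/8098920036 + I*sqrt(122) ≈ -2094.2 + 11.045*I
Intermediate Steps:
a(T, g) = -3 (a(T, g) = -1/4*12 = -3)
b(H, O) = 2094 + O**2 (b(H, O) = O**2 + 2094 = 2094 + O**2)
I = 16960856077633/8098920036 (I = 2094 + (415/(-849) - 3/(-106))**2 = 2094 + (415*(-1/849) - 3*(-1/106))**2 = 2094 + (-415/849 + 3/106)**2 = 2094 + (-41443/89994)**2 = 2094 + 1717522249/8098920036 = 16960856077633/8098920036 ≈ 2094.2)
X(sqrt(-1076 + 954)) - I = sqrt(-1076 + 954) - 1*16960856077633/8098920036 = sqrt(-122) - 16960856077633/8098920036 = I*sqrt(122) - 16960856077633/8098920036 = -16960856077633/8098920036 + I*sqrt(122)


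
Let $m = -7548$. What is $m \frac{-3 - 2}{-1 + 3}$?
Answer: $18870$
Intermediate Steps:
$m \frac{-3 - 2}{-1 + 3} = - 7548 \frac{-3 - 2}{-1 + 3} = - 7548 \left(- \frac{5}{2}\right) = - 7548 \left(\left(-5\right) \frac{1}{2}\right) = \left(-7548\right) \left(- \frac{5}{2}\right) = 18870$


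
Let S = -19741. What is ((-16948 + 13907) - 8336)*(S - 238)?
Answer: 227301083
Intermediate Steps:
((-16948 + 13907) - 8336)*(S - 238) = ((-16948 + 13907) - 8336)*(-19741 - 238) = (-3041 - 8336)*(-19979) = -11377*(-19979) = 227301083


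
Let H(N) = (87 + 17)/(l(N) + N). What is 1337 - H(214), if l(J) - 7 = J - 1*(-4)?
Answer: 586839/439 ≈ 1336.8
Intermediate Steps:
l(J) = 11 + J (l(J) = 7 + (J - 1*(-4)) = 7 + (J + 4) = 7 + (4 + J) = 11 + J)
H(N) = 104/(11 + 2*N) (H(N) = (87 + 17)/((11 + N) + N) = 104/(11 + 2*N))
1337 - H(214) = 1337 - 104/(11 + 2*214) = 1337 - 104/(11 + 428) = 1337 - 104/439 = 586839/439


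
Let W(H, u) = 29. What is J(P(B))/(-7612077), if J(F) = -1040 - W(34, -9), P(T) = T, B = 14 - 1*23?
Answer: 1069/7612077 ≈ 0.00014043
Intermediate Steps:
B = -9 (B = 14 - 23 = -9)
J(F) = -1069 (J(F) = -1040 - 1*29 = -1040 - 29 = -1069)
J(P(B))/(-7612077) = -1069/(-7612077) = -1069*(-1/7612077) = 1069/7612077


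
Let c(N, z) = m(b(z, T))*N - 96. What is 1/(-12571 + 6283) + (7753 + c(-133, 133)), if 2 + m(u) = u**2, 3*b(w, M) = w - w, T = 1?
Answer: 49819823/6288 ≈ 7923.0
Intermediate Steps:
b(w, M) = 0 (b(w, M) = (w - w)/3 = (1/3)*0 = 0)
m(u) = -2 + u**2
c(N, z) = -96 - 2*N (c(N, z) = (-2 + 0**2)*N - 96 = (-2 + 0)*N - 96 = -2*N - 96 = -96 - 2*N)
1/(-12571 + 6283) + (7753 + c(-133, 133)) = 1/(-12571 + 6283) + (7753 + (-96 - 2*(-133))) = 1/(-6288) + (7753 + (-96 + 266)) = -1/6288 + (7753 + 170) = -1/6288 + 7923 = 49819823/6288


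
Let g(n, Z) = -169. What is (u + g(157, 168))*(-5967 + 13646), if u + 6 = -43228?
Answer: -333291637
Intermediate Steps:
u = -43234 (u = -6 - 43228 = -43234)
(u + g(157, 168))*(-5967 + 13646) = (-43234 - 169)*(-5967 + 13646) = -43403*7679 = -333291637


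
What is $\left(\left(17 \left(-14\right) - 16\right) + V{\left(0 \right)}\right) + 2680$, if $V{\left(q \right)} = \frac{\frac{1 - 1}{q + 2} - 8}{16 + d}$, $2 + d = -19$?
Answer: $\frac{12138}{5} \approx 2427.6$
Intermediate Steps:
$d = -21$ ($d = -2 - 19 = -21$)
$V{\left(q \right)} = \frac{8}{5}$ ($V{\left(q \right)} = \frac{\frac{1 - 1}{q + 2} - 8}{16 - 21} = \frac{\frac{0}{2 + q} - 8}{-5} = \left(0 - 8\right) \left(- \frac{1}{5}\right) = \left(-8\right) \left(- \frac{1}{5}\right) = \frac{8}{5}$)
$\left(\left(17 \left(-14\right) - 16\right) + V{\left(0 \right)}\right) + 2680 = \left(\left(17 \left(-14\right) - 16\right) + \frac{8}{5}\right) + 2680 = \left(\left(-238 - 16\right) + \frac{8}{5}\right) + 2680 = \left(-254 + \frac{8}{5}\right) + 2680 = - \frac{1262}{5} + 2680 = \frac{12138}{5}$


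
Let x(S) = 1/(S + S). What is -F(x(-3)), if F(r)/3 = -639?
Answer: 1917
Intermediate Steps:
x(S) = 1/(2*S)
F(r) = -1917 (F(r) = 3*(-639) = -1917)
-F(x(-3)) = -1*(-1917) = 1917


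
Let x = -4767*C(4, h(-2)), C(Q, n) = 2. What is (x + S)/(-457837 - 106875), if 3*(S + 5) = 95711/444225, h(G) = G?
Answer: 6356145557/376288782300 ≈ 0.016892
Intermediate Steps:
S = -6567664/1332675 (S = -5 + (95711/444225)/3 = -5 + (95711*(1/444225))/3 = -5 + (⅓)*(95711/444225) = -5 + 95711/1332675 = -6567664/1332675 ≈ -4.9282)
x = -9534 (x = -4767*2 = -9534)
(x + S)/(-457837 - 106875) = (-9534 - 6567664/1332675)/(-457837 - 106875) = -12712291114/1332675/(-564712) = -12712291114/1332675*(-1/564712) = 6356145557/376288782300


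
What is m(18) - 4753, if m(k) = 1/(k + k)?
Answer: -171107/36 ≈ -4753.0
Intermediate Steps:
m(k) = 1/(2*k)
m(18) - 4753 = (½)/18 - 4753 = (½)*(1/18) - 4753 = 1/36 - 4753 = -171107/36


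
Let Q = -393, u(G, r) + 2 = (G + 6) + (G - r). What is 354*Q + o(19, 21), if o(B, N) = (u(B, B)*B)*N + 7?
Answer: -129938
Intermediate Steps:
u(G, r) = 4 - r + 2*G (u(G, r) = -2 + ((G + 6) + (G - r)) = -2 + ((6 + G) + (G - r)) = -2 + (6 - r + 2*G) = 4 - r + 2*G)
o(B, N) = 7 + B*N*(4 + B) (o(B, N) = ((4 - B + 2*B)*B)*N + 7 = ((4 + B)*B)*N + 7 = (B*(4 + B))*N + 7 = B*N*(4 + B) + 7 = 7 + B*N*(4 + B))
354*Q + o(19, 21) = 354*(-393) + (7 + 19*21*(4 + 19)) = -139122 + (7 + 19*21*23) = -139122 + (7 + 9177) = -139122 + 9184 = -129938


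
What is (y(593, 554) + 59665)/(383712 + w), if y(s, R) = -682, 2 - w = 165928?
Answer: 58983/217786 ≈ 0.27083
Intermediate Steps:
w = -165926 (w = 2 - 1*165928 = 2 - 165928 = -165926)
(y(593, 554) + 59665)/(383712 + w) = (-682 + 59665)/(383712 - 165926) = 58983/217786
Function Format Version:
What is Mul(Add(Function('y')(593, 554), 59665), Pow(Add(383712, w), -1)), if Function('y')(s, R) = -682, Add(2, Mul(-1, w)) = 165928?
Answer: Rational(58983, 217786) ≈ 0.27083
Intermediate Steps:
w = -165926 (w = Add(2, Mul(-1, 165928)) = Add(2, -165928) = -165926)
Mul(Add(Function('y')(593, 554), 59665), Pow(Add(383712, w), -1)) = Mul(Add(-682, 59665), Pow(Add(383712, -165926), -1)) = Mul(58983, Pow(217786, -1)) = Mul(58983, Rational(1, 217786)) = Rational(58983, 217786)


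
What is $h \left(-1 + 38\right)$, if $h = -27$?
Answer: $-999$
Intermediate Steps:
$h \left(-1 + 38\right) = - 27 \left(-1 + 38\right) = \left(-27\right) 37 = -999$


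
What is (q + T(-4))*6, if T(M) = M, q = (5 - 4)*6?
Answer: 12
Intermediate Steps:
q = 6 (q = 1*6 = 6)
(q + T(-4))*6 = (6 - 4)*6 = 2*6 = 12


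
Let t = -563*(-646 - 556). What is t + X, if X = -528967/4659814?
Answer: 3153416759997/4659814 ≈ 6.7673e+5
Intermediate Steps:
t = 676726 (t = -563*(-1202) = 676726)
X = -528967/4659814 (X = -528967*1/4659814 = -528967/4659814 ≈ -0.11352)
t + X = 676726 - 528967/4659814 = 3153416759997/4659814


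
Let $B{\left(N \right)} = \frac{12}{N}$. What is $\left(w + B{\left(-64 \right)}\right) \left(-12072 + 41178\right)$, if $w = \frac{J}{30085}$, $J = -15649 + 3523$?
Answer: $- \frac{376090533}{21880} \approx -17189.0$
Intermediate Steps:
$J = -12126$
$w = - \frac{12126}{30085} \approx -0.40306$
$\left(w + B{\left(-64 \right)}\right) \left(-12072 + 41178\right) = \left(- \frac{12126}{30085} + \frac{12}{-64}\right) \left(-12072 + 41178\right) = \left(- \frac{12126}{30085} + 12 \left(- \frac{1}{64}\right)\right) 29106 = \left(- \frac{12126}{30085} - \frac{3}{16}\right) 29106 = \left(- \frac{284271}{481360}\right) 29106 = - \frac{376090533}{21880}$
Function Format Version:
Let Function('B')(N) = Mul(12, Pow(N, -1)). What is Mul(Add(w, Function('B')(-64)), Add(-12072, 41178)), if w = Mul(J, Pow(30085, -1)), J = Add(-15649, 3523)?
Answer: Rational(-376090533, 21880) ≈ -17189.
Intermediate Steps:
J = -12126
w = Rational(-12126, 30085) (w = Mul(-12126, Pow(30085, -1)) = Mul(-12126, Rational(1, 30085)) = Rational(-12126, 30085) ≈ -0.40306)
Mul(Add(w, Function('B')(-64)), Add(-12072, 41178)) = Mul(Add(Rational(-12126, 30085), Mul(12, Pow(-64, -1))), Add(-12072, 41178)) = Mul(Add(Rational(-12126, 30085), Mul(12, Rational(-1, 64))), 29106) = Mul(Add(Rational(-12126, 30085), Rational(-3, 16)), 29106) = Mul(Rational(-284271, 481360), 29106) = Rational(-376090533, 21880)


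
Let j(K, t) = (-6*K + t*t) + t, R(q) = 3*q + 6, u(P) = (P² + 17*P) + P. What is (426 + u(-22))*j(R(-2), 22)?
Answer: 260084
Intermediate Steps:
u(P) = P² + 18*P
R(q) = 6 + 3*q
j(K, t) = t + t² - 6*K (j(K, t) = (-6*K + t²) + t = (t² - 6*K) + t = t + t² - 6*K)
(426 + u(-22))*j(R(-2), 22) = (426 - 22*(18 - 22))*(22 + 22² - 6*(6 + 3*(-2))) = (426 - 22*(-4))*(22 + 484 - 6*(6 - 6)) = (426 + 88)*(22 + 484 - 6*0) = 514*(22 + 484 + 0) = 514*506 = 260084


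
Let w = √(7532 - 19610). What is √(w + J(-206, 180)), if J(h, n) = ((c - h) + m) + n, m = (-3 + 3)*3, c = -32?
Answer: √(354 + 3*I*√1342) ≈ 19.035 + 2.8868*I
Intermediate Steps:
m = 0 (m = 0*3 = 0)
w = 3*I*√1342 (w = √(-12078) = 3*I*√1342 ≈ 109.9*I)
J(h, n) = -32 + n - h (J(h, n) = ((-32 - h) + 0) + n = (-32 - h) + n = -32 + n - h)
√(w + J(-206, 180)) = √(3*I*√1342 + (-32 + 180 - 1*(-206))) = √(3*I*√1342 + (-32 + 180 + 206)) = √(3*I*√1342 + 354) = √(354 + 3*I*√1342)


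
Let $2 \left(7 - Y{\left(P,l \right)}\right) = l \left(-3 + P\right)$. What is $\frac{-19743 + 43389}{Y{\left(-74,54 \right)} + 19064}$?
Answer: $\frac{3941}{3525} \approx 1.118$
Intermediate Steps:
$Y{\left(P,l \right)} = 7 - \frac{l \left(-3 + P\right)}{2}$
$\frac{-19743 + 43389}{Y{\left(-74,54 \right)} + 19064} = \frac{-19743 + 43389}{\left(7 + \frac{3}{2} \cdot 54 - \left(-37\right) 54\right) + 19064} = \frac{23646}{\left(7 + 81 + 1998\right) + 19064} = \frac{23646}{2086 + 19064} = \frac{23646}{21150} = 23646 \cdot \frac{1}{21150} = \frac{3941}{3525}$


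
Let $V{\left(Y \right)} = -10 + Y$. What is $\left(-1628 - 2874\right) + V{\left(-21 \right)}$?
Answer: $-4533$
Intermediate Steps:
$\left(-1628 - 2874\right) + V{\left(-21 \right)} = \left(-1628 - 2874\right) - 31 = -4502 - 31 = -4533$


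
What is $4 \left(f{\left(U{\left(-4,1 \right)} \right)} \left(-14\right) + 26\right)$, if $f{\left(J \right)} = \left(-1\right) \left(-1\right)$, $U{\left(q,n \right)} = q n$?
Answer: $48$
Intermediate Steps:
$U{\left(q,n \right)} = n q$
$f{\left(J \right)} = 1$
$4 \left(f{\left(U{\left(-4,1 \right)} \right)} \left(-14\right) + 26\right) = 4 \left(1 \left(-14\right) + 26\right) = 4 \left(-14 + 26\right) = 4 \cdot 12 = 48$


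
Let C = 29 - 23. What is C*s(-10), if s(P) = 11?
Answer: 66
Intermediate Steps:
C = 6
C*s(-10) = 6*11 = 66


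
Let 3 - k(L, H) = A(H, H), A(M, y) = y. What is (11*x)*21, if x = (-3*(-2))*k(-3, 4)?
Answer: -1386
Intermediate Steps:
k(L, H) = 3 - H
x = -6 (x = (-3*(-2))*(3 - 1*4) = 6*(3 - 4) = 6*(-1) = -6)
(11*x)*21 = (11*(-6))*21 = -66*21 = -1386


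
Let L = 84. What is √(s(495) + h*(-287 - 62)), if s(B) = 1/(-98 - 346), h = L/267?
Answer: I*√42863568303/19758 ≈ 10.479*I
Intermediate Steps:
h = 28/89 (h = 84/267 = 84*(1/267) = 28/89 ≈ 0.31461)
s(B) = -1/444 (s(B) = 1/(-444) = -1/444)
√(s(495) + h*(-287 - 62)) = √(-1/444 + 28*(-287 - 62)/89) = √(-1/444 + (28/89)*(-349)) = √(-1/444 - 9772/89) = √(-4338857/39516) = I*√42863568303/19758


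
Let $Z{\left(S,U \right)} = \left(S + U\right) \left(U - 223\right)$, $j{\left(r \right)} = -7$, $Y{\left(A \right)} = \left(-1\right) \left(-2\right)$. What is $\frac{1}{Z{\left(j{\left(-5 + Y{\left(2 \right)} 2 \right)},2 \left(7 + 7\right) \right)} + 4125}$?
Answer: $\frac{1}{30} \approx 0.033333$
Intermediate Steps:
$Y{\left(A \right)} = 2$
$Z{\left(S,U \right)} = \left(-223 + U\right) \left(S + U\right)$ ($Z{\left(S,U \right)} = \left(S + U\right) \left(-223 + U\right) = \left(-223 + U\right) \left(S + U\right)$)
$\frac{1}{Z{\left(j{\left(-5 + Y{\left(2 \right)} 2 \right)},2 \left(7 + 7\right) \right)} + 4125} = \frac{1}{\left(\left(2 \left(7 + 7\right)\right)^{2} - -1561 - 223 \cdot 2 \left(7 + 7\right) - 7 \cdot 2 \left(7 + 7\right)\right) + 4125} = \frac{1}{\left(\left(2 \cdot 14\right)^{2} + 1561 - 223 \cdot 2 \cdot 14 - 7 \cdot 2 \cdot 14\right) + 4125} = \frac{1}{\left(28^{2} + 1561 - 6244 - 196\right) + 4125} = \frac{1}{\left(784 + 1561 - 6244 - 196\right) + 4125} = \frac{1}{-4095 + 4125} = \frac{1}{30}$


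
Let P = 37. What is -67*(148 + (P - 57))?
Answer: -8576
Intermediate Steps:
-67*(148 + (P - 57)) = -67*(148 + (37 - 57)) = -67*(148 - 20) = -67*128 = -8576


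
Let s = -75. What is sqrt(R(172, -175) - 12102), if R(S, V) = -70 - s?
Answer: I*sqrt(12097) ≈ 109.99*I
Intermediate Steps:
R(S, V) = 5 (R(S, V) = -70 - 1*(-75) = -70 + 75 = 5)
sqrt(R(172, -175) - 12102) = sqrt(5 - 12102) = sqrt(-12097) = I*sqrt(12097)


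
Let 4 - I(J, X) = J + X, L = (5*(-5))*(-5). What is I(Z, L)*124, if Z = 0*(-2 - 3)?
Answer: -15004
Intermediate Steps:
Z = 0 (Z = 0*(-5) = 0)
L = 125 (L = -25*(-5) = 125)
I(J, X) = 4 - J - X (I(J, X) = 4 - (J + X) = 4 + (-J - X) = 4 - J - X)
I(Z, L)*124 = (4 - 1*0 - 1*125)*124 = (4 + 0 - 125)*124 = -121*124 = -15004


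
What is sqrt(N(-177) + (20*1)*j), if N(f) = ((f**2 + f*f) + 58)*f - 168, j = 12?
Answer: 2*I*sqrt(2775165) ≈ 3331.8*I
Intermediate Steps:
N(f) = -168 + f*(58 + 2*f**2) (N(f) = ((f**2 + f**2) + 58)*f - 168 = (2*f**2 + 58)*f - 168 = (58 + 2*f**2)*f - 168 = f*(58 + 2*f**2) - 168 = -168 + f*(58 + 2*f**2))
sqrt(N(-177) + (20*1)*j) = sqrt((-168 + 2*(-177)**3 + 58*(-177)) + (20*1)*12) = sqrt((-168 + 2*(-5545233) - 10266) + 20*12) = sqrt((-168 - 11090466 - 10266) + 240) = sqrt(-11100900 + 240) = sqrt(-11100660) = 2*I*sqrt(2775165)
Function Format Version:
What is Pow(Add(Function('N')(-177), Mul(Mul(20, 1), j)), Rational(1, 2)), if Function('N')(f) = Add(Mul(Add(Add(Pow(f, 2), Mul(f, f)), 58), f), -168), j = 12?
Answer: Mul(2, I, Pow(2775165, Rational(1, 2))) ≈ Mul(3331.8, I)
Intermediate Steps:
Function('N')(f) = Add(-168, Mul(f, Add(58, Mul(2, Pow(f, 2))))) (Function('N')(f) = Add(Mul(Add(Add(Pow(f, 2), Pow(f, 2)), 58), f), -168) = Add(Mul(Add(Mul(2, Pow(f, 2)), 58), f), -168) = Add(Mul(Add(58, Mul(2, Pow(f, 2))), f), -168) = Add(Mul(f, Add(58, Mul(2, Pow(f, 2)))), -168) = Add(-168, Mul(f, Add(58, Mul(2, Pow(f, 2))))))
Pow(Add(Function('N')(-177), Mul(Mul(20, 1), j)), Rational(1, 2)) = Pow(Add(Add(-168, Mul(2, Pow(-177, 3)), Mul(58, -177)), Mul(Mul(20, 1), 12)), Rational(1, 2)) = Pow(Add(Add(-168, Mul(2, -5545233), -10266), Mul(20, 12)), Rational(1, 2)) = Pow(Add(Add(-168, -11090466, -10266), 240), Rational(1, 2)) = Pow(Add(-11100900, 240), Rational(1, 2)) = Pow(-11100660, Rational(1, 2)) = Mul(2, I, Pow(2775165, Rational(1, 2)))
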